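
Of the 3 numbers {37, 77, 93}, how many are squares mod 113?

1

(37/113) = -1 → non-residue.
(77/113) = +1 → QR.
(93/113) = -1 → non-residue.
Total quadratic residues among the 3: 1.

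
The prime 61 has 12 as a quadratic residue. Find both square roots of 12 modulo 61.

16, 45

61 ≡ 1 (mod 4), so we find a root by search.
Trying successive values, 16² = 256 ≡ 12 (mod 61). The other root is 61 − 16 = 45.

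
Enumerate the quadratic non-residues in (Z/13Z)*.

Square k = 1,…,6 (k and 13−k give the same square):
1²=1, 2²=4, 3²=9, 4²≡3, 5²≡12, 6²≡10 (mod 13).
The residues are {1, 3, 4, 9, 10, 12}; the non-residues are the remaining 6 nonzero classes.

2 5 6 7 8 11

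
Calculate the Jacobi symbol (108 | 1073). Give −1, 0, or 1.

-1

Pull out 2^2: since 1073 ≡ 1 (mod 8), (2/1073) = +1, so (2/1073)^2 = +1.
Reciprocity: 27 ≡ 3 and 1073 ≡ 1 (mod 4), so (27/1073) = +(1073/27).
Reduce top mod 27: now compute (20/27).
Pull out 2^2: since 27 ≡ 3 (mod 8), (2/27) = -1, so (2/27)^2 = +1.
Reciprocity: 5 ≡ 1 and 27 ≡ 3 (mod 4), so (5/27) = +(27/5).
Reduce top mod 5: now compute (2/5).
Pull out 2: since 5 ≡ 5 (mod 8), (2/5) = -1.
Reached (1/5) = 1. Collecting the sign flips along the way, the symbol is -1.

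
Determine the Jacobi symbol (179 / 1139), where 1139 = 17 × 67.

-1

Reciprocity: 179 ≡ 3 and 1139 ≡ 3 (mod 4), so (179/1139) = −(1139/179).
Reduce top mod 179: now compute (65/179).
Reciprocity: 65 ≡ 1 and 179 ≡ 3 (mod 4), so (65/179) = +(179/65).
Reduce top mod 65: now compute (49/65).
Reciprocity: 49 ≡ 1 and 65 ≡ 1 (mod 4), so (49/65) = +(65/49).
Reduce top mod 49: now compute (16/49).
Pull out 2^4: since 49 ≡ 1 (mod 8), (2/49) = +1, so (2/49)^4 = +1.
Reached (1/49) = 1. Collecting the sign flips along the way, the symbol is -1.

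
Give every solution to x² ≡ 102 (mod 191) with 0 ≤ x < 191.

Since 191 ≡ 3 (mod 4), a square root of 102 is 102^((191+1)/4) = 102^48 mod 191.
Repeated squaring: 102^2≡90, 102^4≡78, 102^8≡163, 102^16≡20, 102^32≡18 (mod 191).
102^48 = 102^(32+16) ≡ 169 (mod 191).
Check: 169² = 28561 ≡ 102 (mod 191). The two roots are 22 and 169.

22, 169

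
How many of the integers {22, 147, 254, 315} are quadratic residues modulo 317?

1

(22/317) = -1 → non-residue.
(147/317) = -1 → non-residue.
(254/317) = +1 → QR.
(315/317) = -1 → non-residue.
Total quadratic residues among the 4: 1.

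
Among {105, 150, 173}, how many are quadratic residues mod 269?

3

(105/269) = +1 → QR.
(150/269) = +1 → QR.
(173/269) = +1 → QR.
Total quadratic residues among the 3: 3.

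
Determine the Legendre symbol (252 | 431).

Pull out 2^2: since 431 ≡ 7 (mod 8), (2/431) = +1, so (2/431)^2 = +1.
Reciprocity: 63 ≡ 3 and 431 ≡ 3 (mod 4), so (63/431) = −(431/63).
Reduce top mod 63: now compute (53/63).
Reciprocity: 53 ≡ 1 and 63 ≡ 3 (mod 4), so (53/63) = +(63/53).
Reduce top mod 53: now compute (10/53).
Pull out 2: since 53 ≡ 5 (mod 8), (2/53) = -1.
Reciprocity: 5 ≡ 1 and 53 ≡ 1 (mod 4), so (5/53) = +(53/5).
Reduce top mod 5: now compute (3/5).
Reciprocity: 3 ≡ 3 and 5 ≡ 1 (mod 4), so (3/5) = +(5/3).
Reduce top mod 3: now compute (2/3).
Pull out 2: since 3 ≡ 3 (mod 8), (2/3) = -1.
Reached (1/3) = 1. Collecting the sign flips along the way, the symbol is -1.

-1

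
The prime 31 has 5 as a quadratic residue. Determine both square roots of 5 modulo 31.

6, 25

Since 31 ≡ 3 (mod 4), a square root of 5 is 5^((31+1)/4) = 5^8 mod 31.
Repeated squaring: 5^2≡25, 5^4≡5, 5^8≡25 (mod 31).
5^8 = 5^(8) ≡ 25 (mod 31).
Check: 25² = 625 ≡ 5 (mod 31). The two roots are 6 and 25.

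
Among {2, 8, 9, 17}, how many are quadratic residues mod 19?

(2/19) = -1 → non-residue.
(8/19) = -1 → non-residue.
(9/19) = +1 → QR.
(17/19) = +1 → QR.
Total quadratic residues among the 4: 2.

2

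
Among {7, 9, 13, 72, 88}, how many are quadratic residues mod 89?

3

(7/89) = -1 → non-residue.
(9/89) = +1 → QR.
(13/89) = -1 → non-residue.
(72/89) = +1 → QR.
(88/89) = +1 → QR.
Total quadratic residues among the 5: 3.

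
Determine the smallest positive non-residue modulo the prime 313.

5

(2/313) = +1, so 2 is a residue.
(3/313) = +1, so 3 is a residue.
(4/313) = +1, so 4 is a residue.
(5/313) = −1, so 5 is the smallest positive non-residue mod 313.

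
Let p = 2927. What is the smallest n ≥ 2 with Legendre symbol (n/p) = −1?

5

(2/2927) = +1, so 2 is a residue.
(3/2927) = +1, so 3 is a residue.
(4/2927) = +1, so 4 is a residue.
(5/2927) = −1, so 5 is the smallest positive non-residue mod 2927.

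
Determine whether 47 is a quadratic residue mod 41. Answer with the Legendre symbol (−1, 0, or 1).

Euler's criterion: (47/41) ≡ 6^20 (mod 41).
6^2 ≡ 36 (mod 41)
6^4 ≡ 25 (mod 41)
6^8 ≡ 10 (mod 41)
6^16 ≡ 18 (mod 41)
6^20 = 6^(16+4) ≡ 40 (mod 41).
Result is 40 ≡ −1, so (47/41) = −1.

-1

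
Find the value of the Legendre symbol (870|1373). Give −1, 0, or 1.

1

Pull out 2: since 1373 ≡ 5 (mod 8), (2/1373) = -1.
Reciprocity: 435 ≡ 3 and 1373 ≡ 1 (mod 4), so (435/1373) = +(1373/435).
Reduce top mod 435: now compute (68/435).
Pull out 2^2: since 435 ≡ 3 (mod 8), (2/435) = -1, so (2/435)^2 = +1.
Reciprocity: 17 ≡ 1 and 435 ≡ 3 (mod 4), so (17/435) = +(435/17).
Reduce top mod 17: now compute (10/17).
Pull out 2: since 17 ≡ 1 (mod 8), (2/17) = +1.
Reciprocity: 5 ≡ 1 and 17 ≡ 1 (mod 4), so (5/17) = +(17/5).
Reduce top mod 5: now compute (2/5).
Pull out 2: since 5 ≡ 5 (mod 8), (2/5) = -1.
Reached (1/5) = 1. Collecting the sign flips along the way, the symbol is +1.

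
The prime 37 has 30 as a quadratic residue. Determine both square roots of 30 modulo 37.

17, 20

37 ≡ 1 (mod 4), so we find a root by search.
Trying successive values, 17² = 289 ≡ 30 (mod 37). The other root is 37 − 17 = 20.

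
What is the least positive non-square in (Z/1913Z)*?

3

(2/1913) = +1, so 2 is a residue.
(3/1913) = −1, so 3 is the smallest positive non-residue mod 1913.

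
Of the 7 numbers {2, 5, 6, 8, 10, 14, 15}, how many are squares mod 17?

3

(2/17) = +1 → QR.
(5/17) = -1 → non-residue.
(6/17) = -1 → non-residue.
(8/17) = +1 → QR.
(10/17) = -1 → non-residue.
(14/17) = -1 → non-residue.
(15/17) = +1 → QR.
Total quadratic residues among the 7: 3.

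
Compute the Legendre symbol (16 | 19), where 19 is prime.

1

Pull out 2^4: since 19 ≡ 3 (mod 8), (2/19) = -1, so (2/19)^4 = +1.
Reached (1/19) = 1. Collecting the sign flips along the way, the symbol is +1.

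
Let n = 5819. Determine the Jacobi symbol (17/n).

Reciprocity: 17 ≡ 1 and 5819 ≡ 3 (mod 4), so (17/5819) = +(5819/17).
Reduce top mod 17: now compute (5/17).
Reciprocity: 5 ≡ 1 and 17 ≡ 1 (mod 4), so (5/17) = +(17/5).
Reduce top mod 5: now compute (2/5).
Pull out 2: since 5 ≡ 5 (mod 8), (2/5) = -1.
Reached (1/5) = 1. Collecting the sign flips along the way, the symbol is -1.

-1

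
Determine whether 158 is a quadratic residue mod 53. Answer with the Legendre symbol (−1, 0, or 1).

1

Euler's criterion: (158/53) ≡ 52^26 (mod 53).
52^2 ≡ 1 (mod 53)
52^4 ≡ 1 (mod 53)
52^8 ≡ 1 (mod 53)
52^16 ≡ 1 (mod 53)
52^26 = 52^(16+8+2) ≡ 1 (mod 53).
Result is 1, so (158/53) = 1.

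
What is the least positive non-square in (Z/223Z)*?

(2/223) = +1, so 2 is a residue.
(3/223) = −1, so 3 is the smallest positive non-residue mod 223.

3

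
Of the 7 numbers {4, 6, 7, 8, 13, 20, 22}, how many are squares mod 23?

4

(4/23) = +1 → QR.
(6/23) = +1 → QR.
(7/23) = -1 → non-residue.
(8/23) = +1 → QR.
(13/23) = +1 → QR.
(20/23) = -1 → non-residue.
(22/23) = -1 → non-residue.
Total quadratic residues among the 7: 4.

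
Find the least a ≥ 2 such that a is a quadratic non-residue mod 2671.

(2/2671) = +1, so 2 is a residue.
(3/2671) = −1, so 3 is the smallest positive non-residue mod 2671.

3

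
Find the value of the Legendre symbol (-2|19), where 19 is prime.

1

Euler's criterion: (-2/19) ≡ 17^9 (mod 19).
17^2 ≡ 4 (mod 19)
17^4 ≡ 16 (mod 19)
17^8 ≡ 9 (mod 19)
17^9 = 17^(8+1) ≡ 1 (mod 19).
Result is 1, so (-2/19) = 1.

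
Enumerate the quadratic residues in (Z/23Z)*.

Square k = 1,…,11 (k and 23−k give the same square):
1²=1, 2²=4, 3²=9, 4²=16, 5²≡2, 6²≡13, 7²≡3, 8²≡18, 9²≡12, 10²≡8, 11²≡6 (mod 23).
So the quadratic residues mod 23 are {1, 2, 3, 4, 6, 8, 9, 12, 13, 16, 18}.

1 2 3 4 6 8 9 12 13 16 18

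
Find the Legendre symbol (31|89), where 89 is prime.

Reciprocity: 31 ≡ 3 and 89 ≡ 1 (mod 4), so (31/89) = +(89/31).
Reduce top mod 31: now compute (27/31).
Reciprocity: 27 ≡ 3 and 31 ≡ 3 (mod 4), so (27/31) = −(31/27).
Reduce top mod 27: now compute (4/27).
Pull out 2^2: since 27 ≡ 3 (mod 8), (2/27) = -1, so (2/27)^2 = +1.
Reached (1/27) = 1. Collecting the sign flips along the way, the symbol is -1.

-1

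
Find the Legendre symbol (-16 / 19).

-1

First reduce: -16 ≡ 3 (mod 19).
Reciprocity: 3 ≡ 3 and 19 ≡ 3 (mod 4), so (3/19) = −(19/3).
Reduce top mod 3: now compute (1/3).
Reached (1/3) = 1. Collecting the sign flips along the way, the symbol is -1.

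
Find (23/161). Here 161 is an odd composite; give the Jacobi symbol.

0

Reciprocity: 23 ≡ 3 and 161 ≡ 1 (mod 4), so (23/161) = +(161/23).
Reduce top mod 23: now compute (0/23).
Top reduces to 0: gcd > 1, so the symbol is 0.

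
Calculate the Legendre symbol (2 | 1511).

1

Pull out 2: since 1511 ≡ 7 (mod 8), (2/1511) = +1.
Reached (1/1511) = 1. Collecting the sign flips along the way, the symbol is +1.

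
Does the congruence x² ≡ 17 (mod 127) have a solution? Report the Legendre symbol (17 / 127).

Reciprocity: 17 ≡ 1 and 127 ≡ 3 (mod 4), so (17/127) = +(127/17).
Reduce top mod 17: now compute (8/17).
Pull out 2^3: since 17 ≡ 1 (mod 8), (2/17) = +1, so (2/17)^3 = +1.
Reached (1/17) = 1. Collecting the sign flips along the way, the symbol is +1.

1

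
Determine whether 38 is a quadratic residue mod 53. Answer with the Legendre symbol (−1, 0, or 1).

Euler's criterion: (38/53) ≡ 38^26 (mod 53).
38^2 ≡ 13 (mod 53)
38^4 ≡ 10 (mod 53)
38^8 ≡ 47 (mod 53)
38^16 ≡ 36 (mod 53)
38^26 = 38^(16+8+2) ≡ 1 (mod 53).
Result is 1, so (38/53) = 1.

1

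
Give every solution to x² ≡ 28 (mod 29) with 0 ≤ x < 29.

29 ≡ 1 (mod 4), so we find a root by search.
Trying successive values, 12² = 144 ≡ 28 (mod 29). The other root is 29 − 12 = 17.

12, 17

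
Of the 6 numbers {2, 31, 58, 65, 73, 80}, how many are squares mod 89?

3

(2/89) = +1 → QR.
(31/89) = -1 → non-residue.
(58/89) = -1 → non-residue.
(65/89) = -1 → non-residue.
(73/89) = +1 → QR.
(80/89) = +1 → QR.
Total quadratic residues among the 6: 3.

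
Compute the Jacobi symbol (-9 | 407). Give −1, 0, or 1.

First reduce: -9 ≡ 398 (mod 407).
Pull out 2: since 407 ≡ 7 (mod 8), (2/407) = +1.
Reciprocity: 199 ≡ 3 and 407 ≡ 3 (mod 4), so (199/407) = −(407/199).
Reduce top mod 199: now compute (9/199).
Reciprocity: 9 ≡ 1 and 199 ≡ 3 (mod 4), so (9/199) = +(199/9).
Reduce top mod 9: now compute (1/9).
Reached (1/9) = 1. Collecting the sign flips along the way, the symbol is -1.

-1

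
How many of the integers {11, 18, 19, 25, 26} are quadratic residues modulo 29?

(11/29) = -1 → non-residue.
(18/29) = -1 → non-residue.
(19/29) = -1 → non-residue.
(25/29) = +1 → QR.
(26/29) = -1 → non-residue.
Total quadratic residues among the 5: 1.

1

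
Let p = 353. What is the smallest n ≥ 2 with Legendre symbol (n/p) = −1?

3

(2/353) = +1, so 2 is a residue.
(3/353) = −1, so 3 is the smallest positive non-residue mod 353.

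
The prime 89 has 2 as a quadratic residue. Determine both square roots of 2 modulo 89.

25, 64

89 ≡ 1 (mod 4), so we find a root by search.
Trying successive values, 25² = 625 ≡ 2 (mod 89). The other root is 89 − 25 = 64.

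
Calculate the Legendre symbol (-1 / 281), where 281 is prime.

First reduce: -1 ≡ 280 (mod 281).
Pull out 2^3: since 281 ≡ 1 (mod 8), (2/281) = +1, so (2/281)^3 = +1.
Reciprocity: 35 ≡ 3 and 281 ≡ 1 (mod 4), so (35/281) = +(281/35).
Reduce top mod 35: now compute (1/35).
Reached (1/35) = 1. Collecting the sign flips along the way, the symbol is +1.

1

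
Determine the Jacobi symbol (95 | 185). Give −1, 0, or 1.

0

Reciprocity: 95 ≡ 3 and 185 ≡ 1 (mod 4), so (95/185) = +(185/95).
Reduce top mod 95: now compute (90/95).
Pull out 2: since 95 ≡ 7 (mod 8), (2/95) = +1.
Reciprocity: 45 ≡ 1 and 95 ≡ 3 (mod 4), so (45/95) = +(95/45).
Reduce top mod 45: now compute (5/45).
Reciprocity: 5 ≡ 1 and 45 ≡ 1 (mod 4), so (5/45) = +(45/5).
Reduce top mod 5: now compute (0/5).
Top reduces to 0: gcd > 1, so the symbol is 0.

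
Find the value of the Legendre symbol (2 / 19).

-1

Euler's criterion: (2/19) ≡ 2^9 (mod 19).
2^2 ≡ 4 (mod 19)
2^4 ≡ 16 (mod 19)
2^8 ≡ 9 (mod 19)
2^9 = 2^(8+1) ≡ 18 (mod 19).
Result is 18 ≡ −1, so (2/19) = −1.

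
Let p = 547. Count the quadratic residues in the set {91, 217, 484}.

(91/547) = -1 → non-residue.
(217/547) = +1 → QR.
(484/547) = +1 → QR.
Total quadratic residues among the 3: 2.

2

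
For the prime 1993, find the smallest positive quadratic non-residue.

5

(2/1993) = +1, so 2 is a residue.
(3/1993) = +1, so 3 is a residue.
(4/1993) = +1, so 4 is a residue.
(5/1993) = −1, so 5 is the smallest positive non-residue mod 1993.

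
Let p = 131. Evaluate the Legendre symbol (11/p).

Euler's criterion: (11/131) ≡ 11^65 (mod 131).
11^2 ≡ 121 (mod 131)
11^4 ≡ 100 (mod 131)
11^8 ≡ 44 (mod 131)
11^16 ≡ 102 (mod 131)
11^32 ≡ 55 (mod 131)
11^64 ≡ 12 (mod 131)
11^65 = 11^(64+1) ≡ 1 (mod 131).
Result is 1, so (11/131) = 1.

1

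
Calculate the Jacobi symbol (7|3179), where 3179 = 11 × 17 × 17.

Reciprocity: 7 ≡ 3 and 3179 ≡ 3 (mod 4), so (7/3179) = −(3179/7).
Reduce top mod 7: now compute (1/7).
Reached (1/7) = 1. Collecting the sign flips along the way, the symbol is -1.

-1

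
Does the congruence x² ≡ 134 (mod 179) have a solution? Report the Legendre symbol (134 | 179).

-1

Euler's criterion: (134/179) ≡ 134^89 (mod 179).
134^2 ≡ 56 (mod 179)
134^4 ≡ 93 (mod 179)
134^8 ≡ 57 (mod 179)
134^16 ≡ 27 (mod 179)
134^32 ≡ 13 (mod 179)
134^64 ≡ 169 (mod 179)
134^89 = 134^(64+16+8+1) ≡ 178 (mod 179).
Result is 178 ≡ −1, so (134/179) = −1.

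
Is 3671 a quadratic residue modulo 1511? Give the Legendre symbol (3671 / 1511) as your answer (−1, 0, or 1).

1

First reduce: 3671 ≡ 649 (mod 1511).
Reciprocity: 649 ≡ 1 and 1511 ≡ 3 (mod 4), so (649/1511) = +(1511/649).
Reduce top mod 649: now compute (213/649).
Reciprocity: 213 ≡ 1 and 649 ≡ 1 (mod 4), so (213/649) = +(649/213).
Reduce top mod 213: now compute (10/213).
Pull out 2: since 213 ≡ 5 (mod 8), (2/213) = -1.
Reciprocity: 5 ≡ 1 and 213 ≡ 1 (mod 4), so (5/213) = +(213/5).
Reduce top mod 5: now compute (3/5).
Reciprocity: 3 ≡ 3 and 5 ≡ 1 (mod 4), so (3/5) = +(5/3).
Reduce top mod 3: now compute (2/3).
Pull out 2: since 3 ≡ 3 (mod 8), (2/3) = -1.
Reached (1/3) = 1. Collecting the sign flips along the way, the symbol is +1.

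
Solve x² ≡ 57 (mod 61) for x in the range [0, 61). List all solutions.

22, 39

61 ≡ 1 (mod 4), so we find a root by search.
Trying successive values, 22² = 484 ≡ 57 (mod 61). The other root is 61 − 22 = 39.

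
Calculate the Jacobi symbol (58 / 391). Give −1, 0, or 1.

Pull out 2: since 391 ≡ 7 (mod 8), (2/391) = +1.
Reciprocity: 29 ≡ 1 and 391 ≡ 3 (mod 4), so (29/391) = +(391/29).
Reduce top mod 29: now compute (14/29).
Pull out 2: since 29 ≡ 5 (mod 8), (2/29) = -1.
Reciprocity: 7 ≡ 3 and 29 ≡ 1 (mod 4), so (7/29) = +(29/7).
Reduce top mod 7: now compute (1/7).
Reached (1/7) = 1. Collecting the sign flips along the way, the symbol is -1.

-1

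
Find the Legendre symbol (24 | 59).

Pull out 2^3: since 59 ≡ 3 (mod 8), (2/59) = -1, so (2/59)^3 = -1.
Reciprocity: 3 ≡ 3 and 59 ≡ 3 (mod 4), so (3/59) = −(59/3).
Reduce top mod 3: now compute (2/3).
Pull out 2: since 3 ≡ 3 (mod 8), (2/3) = -1.
Reached (1/3) = 1. Collecting the sign flips along the way, the symbol is -1.

-1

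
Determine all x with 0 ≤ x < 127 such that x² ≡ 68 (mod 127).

Since 127 ≡ 3 (mod 4), a square root of 68 is 68^((127+1)/4) = 68^32 mod 127.
Repeated squaring: 68^2≡52, 68^4≡37, 68^8≡99, 68^16≡22, 68^32≡103 (mod 127).
68^32 = 68^(32) ≡ 103 (mod 127).
Check: 103² = 10609 ≡ 68 (mod 127). The two roots are 24 and 103.

24, 103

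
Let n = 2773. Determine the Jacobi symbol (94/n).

Pull out 2: since 2773 ≡ 5 (mod 8), (2/2773) = -1.
Reciprocity: 47 ≡ 3 and 2773 ≡ 1 (mod 4), so (47/2773) = +(2773/47).
Reduce top mod 47: now compute (0/47).
Top reduces to 0: gcd > 1, so the symbol is 0.

0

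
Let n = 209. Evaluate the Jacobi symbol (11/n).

Reciprocity: 11 ≡ 3 and 209 ≡ 1 (mod 4), so (11/209) = +(209/11).
Reduce top mod 11: now compute (0/11).
Top reduces to 0: gcd > 1, so the symbol is 0.

0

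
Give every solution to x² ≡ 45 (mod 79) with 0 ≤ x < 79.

19, 60

Since 79 ≡ 3 (mod 4), a square root of 45 is 45^((79+1)/4) = 45^20 mod 79.
Repeated squaring: 45^2≡50, 45^4≡51, 45^8≡73, 45^16≡36 (mod 79).
45^20 = 45^(16+4) ≡ 19 (mod 79).
Check: 19² = 361 ≡ 45 (mod 79). The two roots are 19 and 60.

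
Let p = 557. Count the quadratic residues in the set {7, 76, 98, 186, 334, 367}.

3

(7/557) = +1 → QR.
(76/557) = +1 → QR.
(98/557) = -1 → non-residue.
(186/557) = -1 → non-residue.
(334/557) = -1 → non-residue.
(367/557) = +1 → QR.
Total quadratic residues among the 6: 3.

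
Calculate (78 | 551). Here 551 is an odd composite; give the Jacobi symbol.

Pull out 2: since 551 ≡ 7 (mod 8), (2/551) = +1.
Reciprocity: 39 ≡ 3 and 551 ≡ 3 (mod 4), so (39/551) = −(551/39).
Reduce top mod 39: now compute (5/39).
Reciprocity: 5 ≡ 1 and 39 ≡ 3 (mod 4), so (5/39) = +(39/5).
Reduce top mod 5: now compute (4/5).
Pull out 2^2: since 5 ≡ 5 (mod 8), (2/5) = -1, so (2/5)^2 = +1.
Reached (1/5) = 1. Collecting the sign flips along the way, the symbol is -1.

-1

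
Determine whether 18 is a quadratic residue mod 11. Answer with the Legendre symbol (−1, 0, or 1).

-1

Euler's criterion: (18/11) ≡ 7^5 (mod 11).
7^2 ≡ 5 (mod 11)
7^4 ≡ 3 (mod 11)
7^5 = 7^(4+1) ≡ 10 (mod 11).
Result is 10 ≡ −1, so (18/11) = −1.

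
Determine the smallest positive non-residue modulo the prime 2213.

(2/2213) = −1, so 2 is the smallest positive non-residue mod 2213.

2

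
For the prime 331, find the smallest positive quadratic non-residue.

(2/331) = −1, so 2 is the smallest positive non-residue mod 331.

2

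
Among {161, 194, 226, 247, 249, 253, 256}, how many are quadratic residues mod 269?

(161/269) = -1 → non-residue.
(194/269) = -1 → non-residue.
(226/269) = +1 → QR.
(247/269) = -1 → non-residue.
(249/269) = +1 → QR.
(253/269) = +1 → QR.
(256/269) = +1 → QR.
Total quadratic residues among the 7: 4.

4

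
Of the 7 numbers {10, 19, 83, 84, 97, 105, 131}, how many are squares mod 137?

2

(10/137) = -1 → non-residue.
(19/137) = +1 → QR.
(83/137) = -1 → non-residue.
(84/137) = -1 → non-residue.
(97/137) = -1 → non-residue.
(105/137) = +1 → QR.
(131/137) = -1 → non-residue.
Total quadratic residues among the 7: 2.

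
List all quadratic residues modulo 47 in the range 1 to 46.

Square k = 1,…,23 (k and 47−k give the same square):
1²=1, 2²=4, 3²=9, 4²=16, 5²=25, 6²=36, 7²≡2, 8²≡17, 9²≡34, 10²≡6, 11²≡27, 12²≡3, 13²≡28, 14²≡8, 15²≡37, 16²≡21, 17²≡7, 18²≡42, 19²≡32, 20²≡24, 21²≡18, 22²≡14, 23²≡12 (mod 47).
So the quadratic residues mod 47 are {1, 2, 3, 4, 6, 7, 8, 9, 12, 14, 16, 17, 18, 21, 24, 25, 27, 28, 32, 34, 36, 37, 42}.

1 2 3 4 6 7 8 9 12 14 16 17 18 21 24 25 27 28 32 34 36 37 42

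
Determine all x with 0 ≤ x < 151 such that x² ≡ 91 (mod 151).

53, 98

Since 151 ≡ 3 (mod 4), a square root of 91 is 91^((151+1)/4) = 91^38 mod 151.
Repeated squaring: 91^2≡127, 91^4≡123, 91^8≡29, 91^16≡86, 91^32≡148 (mod 151).
91^38 = 91^(32+4+2) ≡ 98 (mod 151).
Check: 98² = 9604 ≡ 91 (mod 151). The two roots are 53 and 98.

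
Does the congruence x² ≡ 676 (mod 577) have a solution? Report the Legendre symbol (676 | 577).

1

First reduce: 676 ≡ 99 (mod 577).
Reciprocity: 99 ≡ 3 and 577 ≡ 1 (mod 4), so (99/577) = +(577/99).
Reduce top mod 99: now compute (82/99).
Pull out 2: since 99 ≡ 3 (mod 8), (2/99) = -1.
Reciprocity: 41 ≡ 1 and 99 ≡ 3 (mod 4), so (41/99) = +(99/41).
Reduce top mod 41: now compute (17/41).
Reciprocity: 17 ≡ 1 and 41 ≡ 1 (mod 4), so (17/41) = +(41/17).
Reduce top mod 17: now compute (7/17).
Reciprocity: 7 ≡ 3 and 17 ≡ 1 (mod 4), so (7/17) = +(17/7).
Reduce top mod 7: now compute (3/7).
Reciprocity: 3 ≡ 3 and 7 ≡ 3 (mod 4), so (3/7) = −(7/3).
Reduce top mod 3: now compute (1/3).
Reached (1/3) = 1. Collecting the sign flips along the way, the symbol is +1.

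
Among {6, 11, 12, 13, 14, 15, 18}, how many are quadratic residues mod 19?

(6/19) = +1 → QR.
(11/19) = +1 → QR.
(12/19) = -1 → non-residue.
(13/19) = -1 → non-residue.
(14/19) = -1 → non-residue.
(15/19) = -1 → non-residue.
(18/19) = -1 → non-residue.
Total quadratic residues among the 7: 2.

2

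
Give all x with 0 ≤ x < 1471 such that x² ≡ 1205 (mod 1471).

Since 1471 ≡ 3 (mod 4), a square root of 1205 is 1205^((1471+1)/4) = 1205^368 mod 1471.
Repeated squaring: 1205^2≡148, 1205^4≡1310, 1205^8≡914, 1205^16≡1339, 1205^32≡1243, 1205^64≡499, 1205^128≡402, 1205^256≡1265 (mod 1471).
1205^368 = 1205^(256+64+32+16) ≡ 1296 (mod 1471).
Check: 1296² = 1679616 ≡ 1205 (mod 1471). The two roots are 175 and 1296.

175, 1296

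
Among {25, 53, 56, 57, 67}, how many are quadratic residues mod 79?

2

(25/79) = +1 → QR.
(53/79) = -1 → non-residue.
(56/79) = -1 → non-residue.
(57/79) = -1 → non-residue.
(67/79) = +1 → QR.
Total quadratic residues among the 5: 2.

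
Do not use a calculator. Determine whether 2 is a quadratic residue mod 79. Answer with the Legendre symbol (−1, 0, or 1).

1

Euler's criterion: (2/79) ≡ 2^39 (mod 79).
2^2 ≡ 4 (mod 79)
2^4 ≡ 16 (mod 79)
2^8 ≡ 19 (mod 79)
2^16 ≡ 45 (mod 79)
2^32 ≡ 50 (mod 79)
2^39 = 2^(32+4+2+1) ≡ 1 (mod 79).
Result is 1, so (2/79) = 1.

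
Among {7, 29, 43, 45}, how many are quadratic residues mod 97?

1

(7/97) = -1 → non-residue.
(29/97) = -1 → non-residue.
(43/97) = +1 → QR.
(45/97) = -1 → non-residue.
Total quadratic residues among the 4: 1.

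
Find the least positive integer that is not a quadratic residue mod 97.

(2/97) = +1, so 2 is a residue.
(3/97) = +1, so 3 is a residue.
(4/97) = +1, so 4 is a residue.
(5/97) = −1, so 5 is the smallest positive non-residue mod 97.

5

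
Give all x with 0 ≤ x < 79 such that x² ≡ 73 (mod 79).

28, 51

Since 79 ≡ 3 (mod 4), a square root of 73 is 73^((79+1)/4) = 73^20 mod 79.
Repeated squaring: 73^2≡36, 73^4≡32, 73^8≡76, 73^16≡9 (mod 79).
73^20 = 73^(16+4) ≡ 51 (mod 79).
Check: 51² = 2601 ≡ 73 (mod 79). The two roots are 28 and 51.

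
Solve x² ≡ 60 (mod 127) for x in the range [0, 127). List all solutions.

Since 127 ≡ 3 (mod 4), a square root of 60 is 60^((127+1)/4) = 60^32 mod 127.
Repeated squaring: 60^2≡44, 60^4≡31, 60^8≡72, 60^16≡104, 60^32≡21 (mod 127).
60^32 = 60^(32) ≡ 21 (mod 127).
Check: 21² = 441 ≡ 60 (mod 127). The two roots are 21 and 106.

21, 106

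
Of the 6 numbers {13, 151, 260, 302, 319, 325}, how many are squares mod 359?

2

(13/359) = -1 → non-residue.
(151/359) = +1 → QR.
(260/359) = -1 → non-residue.
(302/359) = +1 → QR.
(319/359) = -1 → non-residue.
(325/359) = -1 → non-residue.
Total quadratic residues among the 6: 2.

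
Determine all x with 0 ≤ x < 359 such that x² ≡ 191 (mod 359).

Since 359 ≡ 3 (mod 4), a square root of 191 is 191^((359+1)/4) = 191^90 mod 359.
Repeated squaring: 191^2≡222, 191^4≡101, 191^8≡149, 191^16≡302, 191^32≡18, 191^64≡324 (mod 359).
191^90 = 191^(64+16+8+2) ≡ 307 (mod 359).
Check: 307² = 94249 ≡ 191 (mod 359). The two roots are 52 and 307.

52, 307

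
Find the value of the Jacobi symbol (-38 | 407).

First reduce: -38 ≡ 369 (mod 407).
Reciprocity: 369 ≡ 1 and 407 ≡ 3 (mod 4), so (369/407) = +(407/369).
Reduce top mod 369: now compute (38/369).
Pull out 2: since 369 ≡ 1 (mod 8), (2/369) = +1.
Reciprocity: 19 ≡ 3 and 369 ≡ 1 (mod 4), so (19/369) = +(369/19).
Reduce top mod 19: now compute (8/19).
Pull out 2^3: since 19 ≡ 3 (mod 8), (2/19) = -1, so (2/19)^3 = -1.
Reached (1/19) = 1. Collecting the sign flips along the way, the symbol is -1.

-1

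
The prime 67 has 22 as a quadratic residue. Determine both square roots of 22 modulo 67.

25, 42

Since 67 ≡ 3 (mod 4), a square root of 22 is 22^((67+1)/4) = 22^17 mod 67.
Repeated squaring: 22^2≡15, 22^4≡24, 22^8≡40, 22^16≡59 (mod 67).
22^17 = 22^(16+1) ≡ 25 (mod 67).
Check: 25² = 625 ≡ 22 (mod 67). The two roots are 25 and 42.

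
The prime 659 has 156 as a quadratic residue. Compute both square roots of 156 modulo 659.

304, 355

Since 659 ≡ 3 (mod 4), a square root of 156 is 156^((659+1)/4) = 156^165 mod 659.
Repeated squaring: 156^2≡612, 156^4≡232, 156^8≡445, 156^16≡325, 156^32≡185, 156^64≡616, 156^128≡531 (mod 659).
156^165 = 156^(128+32+4+1) ≡ 304 (mod 659).
Check: 304² = 92416 ≡ 156 (mod 659). The two roots are 304 and 355.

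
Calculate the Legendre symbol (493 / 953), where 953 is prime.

Reciprocity: 493 ≡ 1 and 953 ≡ 1 (mod 4), so (493/953) = +(953/493).
Reduce top mod 493: now compute (460/493).
Pull out 2^2: since 493 ≡ 5 (mod 8), (2/493) = -1, so (2/493)^2 = +1.
Reciprocity: 115 ≡ 3 and 493 ≡ 1 (mod 4), so (115/493) = +(493/115).
Reduce top mod 115: now compute (33/115).
Reciprocity: 33 ≡ 1 and 115 ≡ 3 (mod 4), so (33/115) = +(115/33).
Reduce top mod 33: now compute (16/33).
Pull out 2^4: since 33 ≡ 1 (mod 8), (2/33) = +1, so (2/33)^4 = +1.
Reached (1/33) = 1. Collecting the sign flips along the way, the symbol is +1.

1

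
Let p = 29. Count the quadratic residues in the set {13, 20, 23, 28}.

(13/29) = +1 → QR.
(20/29) = +1 → QR.
(23/29) = +1 → QR.
(28/29) = +1 → QR.
Total quadratic residues among the 4: 4.

4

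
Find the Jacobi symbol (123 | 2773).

Reciprocity: 123 ≡ 3 and 2773 ≡ 1 (mod 4), so (123/2773) = +(2773/123).
Reduce top mod 123: now compute (67/123).
Reciprocity: 67 ≡ 3 and 123 ≡ 3 (mod 4), so (67/123) = −(123/67).
Reduce top mod 67: now compute (56/67).
Pull out 2^3: since 67 ≡ 3 (mod 8), (2/67) = -1, so (2/67)^3 = -1.
Reciprocity: 7 ≡ 3 and 67 ≡ 3 (mod 4), so (7/67) = −(67/7).
Reduce top mod 7: now compute (4/7).
Pull out 2^2: since 7 ≡ 7 (mod 8), (2/7) = +1, so (2/7)^2 = +1.
Reached (1/7) = 1. Collecting the sign flips along the way, the symbol is -1.

-1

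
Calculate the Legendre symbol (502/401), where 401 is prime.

-1

First reduce: 502 ≡ 101 (mod 401).
Reciprocity: 101 ≡ 1 and 401 ≡ 1 (mod 4), so (101/401) = +(401/101).
Reduce top mod 101: now compute (98/101).
Pull out 2: since 101 ≡ 5 (mod 8), (2/101) = -1.
Reciprocity: 49 ≡ 1 and 101 ≡ 1 (mod 4), so (49/101) = +(101/49).
Reduce top mod 49: now compute (3/49).
Reciprocity: 3 ≡ 3 and 49 ≡ 1 (mod 4), so (3/49) = +(49/3).
Reduce top mod 3: now compute (1/3).
Reached (1/3) = 1. Collecting the sign flips along the way, the symbol is -1.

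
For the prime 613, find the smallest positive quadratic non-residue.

2

(2/613) = −1, so 2 is the smallest positive non-residue mod 613.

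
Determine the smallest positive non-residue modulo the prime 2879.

7

(2/2879) = +1, so 2 is a residue.
(3/2879) = +1, so 3 is a residue.
(4/2879) = +1, so 4 is a residue.
(5/2879) = +1, so 5 is a residue.
(6/2879) = +1, so 6 is a residue.
(7/2879) = −1, so 7 is the smallest positive non-residue mod 2879.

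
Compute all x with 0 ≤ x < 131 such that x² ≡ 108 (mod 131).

Since 131 ≡ 3 (mod 4), a square root of 108 is 108^((131+1)/4) = 108^33 mod 131.
Repeated squaring: 108^2≡5, 108^4≡25, 108^8≡101, 108^16≡114, 108^32≡27 (mod 131).
108^33 = 108^(32+1) ≡ 34 (mod 131).
Check: 34² = 1156 ≡ 108 (mod 131). The two roots are 34 and 97.

34, 97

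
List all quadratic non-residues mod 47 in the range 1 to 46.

Square k = 1,…,23 (k and 47−k give the same square):
1²=1, 2²=4, 3²=9, 4²=16, 5²=25, 6²=36, 7²≡2, 8²≡17, 9²≡34, 10²≡6, 11²≡27, 12²≡3, 13²≡28, 14²≡8, 15²≡37, 16²≡21, 17²≡7, 18²≡42, 19²≡32, 20²≡24, 21²≡18, 22²≡14, 23²≡12 (mod 47).
The residues are {1, 2, 3, 4, 6, 7, 8, 9, 12, 14, 16, 17, 18, 21, 24, 25, 27, 28, 32, 34, 36, 37, 42}; the non-residues are the remaining 23 nonzero classes.

5 10 11 13 15 19 20 22 23 26 29 30 31 33 35 38 39 40 41 43 44 45 46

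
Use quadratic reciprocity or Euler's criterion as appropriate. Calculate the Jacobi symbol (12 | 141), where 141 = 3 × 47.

Pull out 2^2: since 141 ≡ 5 (mod 8), (2/141) = -1, so (2/141)^2 = +1.
Reciprocity: 3 ≡ 3 and 141 ≡ 1 (mod 4), so (3/141) = +(141/3).
Reduce top mod 3: now compute (0/3).
Top reduces to 0: gcd > 1, so the symbol is 0.

0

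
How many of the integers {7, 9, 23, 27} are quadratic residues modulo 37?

3

(7/37) = +1 → QR.
(9/37) = +1 → QR.
(23/37) = -1 → non-residue.
(27/37) = +1 → QR.
Total quadratic residues among the 4: 3.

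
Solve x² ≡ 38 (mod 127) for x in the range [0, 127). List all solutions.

61, 66

Since 127 ≡ 3 (mod 4), a square root of 38 is 38^((127+1)/4) = 38^32 mod 127.
Repeated squaring: 38^2≡47, 38^4≡50, 38^8≡87, 38^16≡76, 38^32≡61 (mod 127).
38^32 = 38^(32) ≡ 61 (mod 127).
Check: 61² = 3721 ≡ 38 (mod 127). The two roots are 61 and 66.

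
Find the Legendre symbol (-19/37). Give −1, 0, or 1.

-1

Euler's criterion: (-19/37) ≡ 18^18 (mod 37).
18^2 ≡ 28 (mod 37)
18^4 ≡ 7 (mod 37)
18^8 ≡ 12 (mod 37)
18^16 ≡ 33 (mod 37)
18^18 = 18^(16+2) ≡ 36 (mod 37).
Result is 36 ≡ −1, so (-19/37) = −1.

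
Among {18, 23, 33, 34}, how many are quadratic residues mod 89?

2

(18/89) = +1 → QR.
(23/89) = -1 → non-residue.
(33/89) = -1 → non-residue.
(34/89) = +1 → QR.
Total quadratic residues among the 4: 2.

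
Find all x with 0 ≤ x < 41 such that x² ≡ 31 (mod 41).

20, 21

41 ≡ 1 (mod 4), so we find a root by search.
Trying successive values, 20² = 400 ≡ 31 (mod 41). The other root is 41 − 20 = 21.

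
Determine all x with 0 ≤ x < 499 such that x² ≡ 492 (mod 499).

Since 499 ≡ 3 (mod 4), a square root of 492 is 492^((499+1)/4) = 492^125 mod 499.
Repeated squaring: 492^2≡49, 492^4≡405, 492^8≡353, 492^16≡358, 492^32≡420, 492^64≡253 (mod 499).
492^125 = 492^(64+32+16+8+4+1) ≡ 196 (mod 499).
Check: 196² = 38416 ≡ 492 (mod 499). The two roots are 196 and 303.

196, 303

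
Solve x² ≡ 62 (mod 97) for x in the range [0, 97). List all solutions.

97 ≡ 1 (mod 4), so we find a root by search.
Trying successive values, 16² = 256 ≡ 62 (mod 97). The other root is 97 − 16 = 81.

16, 81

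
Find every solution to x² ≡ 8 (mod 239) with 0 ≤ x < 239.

Since 239 ≡ 3 (mod 4), a square root of 8 is 8^((239+1)/4) = 8^60 mod 239.
Repeated squaring: 8^2≡64, 8^4≡33, 8^8≡133, 8^16≡3, 8^32≡9 (mod 239).
8^60 = 8^(32+16+8+4) ≡ 198 (mod 239).
Check: 198² = 39204 ≡ 8 (mod 239). The two roots are 41 and 198.

41, 198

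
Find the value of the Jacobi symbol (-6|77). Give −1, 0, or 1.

1

First reduce: -6 ≡ 71 (mod 77).
Reciprocity: 71 ≡ 3 and 77 ≡ 1 (mod 4), so (71/77) = +(77/71).
Reduce top mod 71: now compute (6/71).
Pull out 2: since 71 ≡ 7 (mod 8), (2/71) = +1.
Reciprocity: 3 ≡ 3 and 71 ≡ 3 (mod 4), so (3/71) = −(71/3).
Reduce top mod 3: now compute (2/3).
Pull out 2: since 3 ≡ 3 (mod 8), (2/3) = -1.
Reached (1/3) = 1. Collecting the sign flips along the way, the symbol is +1.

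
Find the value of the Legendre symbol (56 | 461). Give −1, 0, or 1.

Pull out 2^3: since 461 ≡ 5 (mod 8), (2/461) = -1, so (2/461)^3 = -1.
Reciprocity: 7 ≡ 3 and 461 ≡ 1 (mod 4), so (7/461) = +(461/7).
Reduce top mod 7: now compute (6/7).
Pull out 2: since 7 ≡ 7 (mod 8), (2/7) = +1.
Reciprocity: 3 ≡ 3 and 7 ≡ 3 (mod 4), so (3/7) = −(7/3).
Reduce top mod 3: now compute (1/3).
Reached (1/3) = 1. Collecting the sign flips along the way, the symbol is +1.

1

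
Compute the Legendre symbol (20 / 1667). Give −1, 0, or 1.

Pull out 2^2: since 1667 ≡ 3 (mod 8), (2/1667) = -1, so (2/1667)^2 = +1.
Reciprocity: 5 ≡ 1 and 1667 ≡ 3 (mod 4), so (5/1667) = +(1667/5).
Reduce top mod 5: now compute (2/5).
Pull out 2: since 5 ≡ 5 (mod 8), (2/5) = -1.
Reached (1/5) = 1. Collecting the sign flips along the way, the symbol is -1.

-1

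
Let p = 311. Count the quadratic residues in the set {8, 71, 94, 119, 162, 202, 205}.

(8/311) = +1 → QR.
(71/311) = -1 → non-residue.
(94/311) = +1 → QR.
(119/311) = -1 → non-residue.
(162/311) = +1 → QR.
(202/311) = -1 → non-residue.
(205/311) = -1 → non-residue.
Total quadratic residues among the 7: 3.

3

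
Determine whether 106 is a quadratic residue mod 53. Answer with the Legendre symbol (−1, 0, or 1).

First reduce: 106 ≡ 0 (mod 53).
Top reduces to 0: gcd > 1, so the symbol is 0.

0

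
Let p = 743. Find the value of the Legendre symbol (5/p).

Reciprocity: 5 ≡ 1 and 743 ≡ 3 (mod 4), so (5/743) = +(743/5).
Reduce top mod 5: now compute (3/5).
Reciprocity: 3 ≡ 3 and 5 ≡ 1 (mod 4), so (3/5) = +(5/3).
Reduce top mod 3: now compute (2/3).
Pull out 2: since 3 ≡ 3 (mod 8), (2/3) = -1.
Reached (1/3) = 1. Collecting the sign flips along the way, the symbol is -1.

-1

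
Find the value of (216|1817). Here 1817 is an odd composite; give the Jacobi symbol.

-1

Pull out 2^3: since 1817 ≡ 1 (mod 8), (2/1817) = +1, so (2/1817)^3 = +1.
Reciprocity: 27 ≡ 3 and 1817 ≡ 1 (mod 4), so (27/1817) = +(1817/27).
Reduce top mod 27: now compute (8/27).
Pull out 2^3: since 27 ≡ 3 (mod 8), (2/27) = -1, so (2/27)^3 = -1.
Reached (1/27) = 1. Collecting the sign flips along the way, the symbol is -1.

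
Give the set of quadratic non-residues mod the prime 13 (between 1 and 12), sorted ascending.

Square k = 1,…,6 (k and 13−k give the same square):
1²=1, 2²=4, 3²=9, 4²≡3, 5²≡12, 6²≡10 (mod 13).
The residues are {1, 3, 4, 9, 10, 12}; the non-residues are the remaining 6 nonzero classes.

2 5 6 7 8 11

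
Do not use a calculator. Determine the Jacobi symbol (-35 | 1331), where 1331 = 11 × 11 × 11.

1

First reduce: -35 ≡ 1296 (mod 1331).
Pull out 2^4: since 1331 ≡ 3 (mod 8), (2/1331) = -1, so (2/1331)^4 = +1.
Reciprocity: 81 ≡ 1 and 1331 ≡ 3 (mod 4), so (81/1331) = +(1331/81).
Reduce top mod 81: now compute (35/81).
Reciprocity: 35 ≡ 3 and 81 ≡ 1 (mod 4), so (35/81) = +(81/35).
Reduce top mod 35: now compute (11/35).
Reciprocity: 11 ≡ 3 and 35 ≡ 3 (mod 4), so (11/35) = −(35/11).
Reduce top mod 11: now compute (2/11).
Pull out 2: since 11 ≡ 3 (mod 8), (2/11) = -1.
Reached (1/11) = 1. Collecting the sign flips along the way, the symbol is +1.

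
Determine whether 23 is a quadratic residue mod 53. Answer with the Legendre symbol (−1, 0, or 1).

Euler's criterion: (23/53) ≡ 23^26 (mod 53).
23^2 ≡ 52 (mod 53)
23^4 ≡ 1 (mod 53)
23^8 ≡ 1 (mod 53)
23^16 ≡ 1 (mod 53)
23^26 = 23^(16+8+2) ≡ 52 (mod 53).
Result is 52 ≡ −1, so (23/53) = −1.

-1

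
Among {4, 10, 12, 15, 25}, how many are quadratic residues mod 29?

(4/29) = +1 → QR.
(10/29) = -1 → non-residue.
(12/29) = -1 → non-residue.
(15/29) = -1 → non-residue.
(25/29) = +1 → QR.
Total quadratic residues among the 5: 2.

2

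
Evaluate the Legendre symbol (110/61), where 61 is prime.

1

Euler's criterion: (110/61) ≡ 49^30 (mod 61).
49^2 ≡ 22 (mod 61)
49^4 ≡ 57 (mod 61)
49^8 ≡ 16 (mod 61)
49^16 ≡ 12 (mod 61)
49^30 = 49^(16+8+4+2) ≡ 1 (mod 61).
Result is 1, so (110/61) = 1.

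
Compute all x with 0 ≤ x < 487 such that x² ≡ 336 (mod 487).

197, 290

Since 487 ≡ 3 (mod 4), a square root of 336 is 336^((487+1)/4) = 336^122 mod 487.
Repeated squaring: 336^2≡399, 336^4≡439, 336^8≡356, 336^16≡116, 336^32≡307, 336^64≡258 (mod 487).
336^122 = 336^(64+32+16+8+2) ≡ 197 (mod 487).
Check: 197² = 38809 ≡ 336 (mod 487). The two roots are 197 and 290.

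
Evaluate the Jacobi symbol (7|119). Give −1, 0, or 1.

Reciprocity: 7 ≡ 3 and 119 ≡ 3 (mod 4), so (7/119) = −(119/7).
Reduce top mod 7: now compute (0/7).
Top reduces to 0: gcd > 1, so the symbol is 0.

0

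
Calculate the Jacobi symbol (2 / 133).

-1

Pull out 2: since 133 ≡ 5 (mod 8), (2/133) = -1.
Reached (1/133) = 1. Collecting the sign flips along the way, the symbol is -1.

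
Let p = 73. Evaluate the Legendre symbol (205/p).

-1

First reduce: 205 ≡ 59 (mod 73).
Reciprocity: 59 ≡ 3 and 73 ≡ 1 (mod 4), so (59/73) = +(73/59).
Reduce top mod 59: now compute (14/59).
Pull out 2: since 59 ≡ 3 (mod 8), (2/59) = -1.
Reciprocity: 7 ≡ 3 and 59 ≡ 3 (mod 4), so (7/59) = −(59/7).
Reduce top mod 7: now compute (3/7).
Reciprocity: 3 ≡ 3 and 7 ≡ 3 (mod 4), so (3/7) = −(7/3).
Reduce top mod 3: now compute (1/3).
Reached (1/3) = 1. Collecting the sign flips along the way, the symbol is -1.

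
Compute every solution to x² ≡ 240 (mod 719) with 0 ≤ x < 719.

105, 614

Since 719 ≡ 3 (mod 4), a square root of 240 is 240^((719+1)/4) = 240^180 mod 719.
Repeated squaring: 240^2≡80, 240^4≡648, 240^8≡8, 240^16≡64, 240^32≡501, 240^64≡70, 240^128≡586 (mod 719).
240^180 = 240^(128+32+16+4) ≡ 105 (mod 719).
Check: 105² = 11025 ≡ 240 (mod 719). The two roots are 105 and 614.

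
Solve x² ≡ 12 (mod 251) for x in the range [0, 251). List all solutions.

99, 152

Since 251 ≡ 3 (mod 4), a square root of 12 is 12^((251+1)/4) = 12^63 mod 251.
Repeated squaring: 12^2≡144, 12^4≡154, 12^8≡122, 12^16≡75, 12^32≡103 (mod 251).
12^63 = 12^(32+16+8+4+2+1) ≡ 152 (mod 251).
Check: 152² = 23104 ≡ 12 (mod 251). The two roots are 99 and 152.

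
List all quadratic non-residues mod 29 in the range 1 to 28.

Square k = 1,…,14 (k and 29−k give the same square):
1²=1, 2²=4, 3²=9, 4²=16, 5²=25, 6²≡7, 7²≡20, 8²≡6, 9²≡23, 10²≡13, 11²≡5, 12²≡28, 13²≡24, 14²≡22 (mod 29).
The residues are {1, 4, 5, 6, 7, 9, 13, 16, 20, 22, 23, 24, 25, 28}; the non-residues are the remaining 14 nonzero classes.

2, 3, 8, 10, 11, 12, 14, 15, 17, 18, 19, 21, 26, 27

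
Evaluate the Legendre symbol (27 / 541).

1

Reciprocity: 27 ≡ 3 and 541 ≡ 1 (mod 4), so (27/541) = +(541/27).
Reduce top mod 27: now compute (1/27).
Reached (1/27) = 1. Collecting the sign flips along the way, the symbol is +1.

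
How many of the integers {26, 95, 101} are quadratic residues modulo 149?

2

(26/149) = +1 → QR.
(95/149) = +1 → QR.
(101/149) = -1 → non-residue.
Total quadratic residues among the 3: 2.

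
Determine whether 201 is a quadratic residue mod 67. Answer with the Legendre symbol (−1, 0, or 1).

0

First reduce: 201 ≡ 0 (mod 67).
Top reduces to 0: gcd > 1, so the symbol is 0.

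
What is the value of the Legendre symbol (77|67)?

Euler's criterion: (77/67) ≡ 10^33 (mod 67).
10^2 ≡ 33 (mod 67)
10^4 ≡ 17 (mod 67)
10^8 ≡ 21 (mod 67)
10^16 ≡ 39 (mod 67)
10^32 ≡ 47 (mod 67)
10^33 = 10^(32+1) ≡ 1 (mod 67).
Result is 1, so (77/67) = 1.

1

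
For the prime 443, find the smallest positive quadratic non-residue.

(2/443) = −1, so 2 is the smallest positive non-residue mod 443.

2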